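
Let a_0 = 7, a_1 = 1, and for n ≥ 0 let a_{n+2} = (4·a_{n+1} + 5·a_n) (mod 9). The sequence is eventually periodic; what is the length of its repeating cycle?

18

a_0 = 7; a_1 = 1; a_2 = 3; a_3 = 8; a_4 = 2; a_5 = 3; a_6 = 4; a_7 = 4; a_8 = 0; a_9 = 2; a_{10} = 8; a_{11} = 6; a_{12} = 1; a_{13} = 7; a_{14} = 6; a_{15} = 5; a_{16} = 5; a_{17} = 0; a_{18} = 7; a_{19} = 1.
Since (a_{18}, a_{19}) = (a_0, a_1) = (7, 1) (two consecutive terms determine the rest), the sequence is periodic with period 18.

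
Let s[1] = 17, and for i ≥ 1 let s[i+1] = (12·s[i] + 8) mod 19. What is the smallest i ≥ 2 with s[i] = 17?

7

Listing terms: s[1] = 17; s[2] = 3; s[3] = 6; s[4] = 4; s[5] = 18; s[6] = 15; s[7] = 17.
Since s[7] = s[1] = 17, the sequence is periodic with period 6.
The value 17 next appears (with i ≥ 2) at s[7].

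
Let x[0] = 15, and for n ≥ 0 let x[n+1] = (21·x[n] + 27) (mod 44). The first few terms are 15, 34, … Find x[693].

34

Computing terms: x[0] = 15,  x[1] = 34,  x[2] = 37,  x[3] = 12,  x[4] = 15.
The sequence repeats with period 4.
So x[693] = x[0 + ((693-0) mod 4)] = x[1] = 34.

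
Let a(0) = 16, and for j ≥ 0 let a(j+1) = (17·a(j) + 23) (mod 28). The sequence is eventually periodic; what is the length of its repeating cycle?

Computing terms: a(0) = 16,  a(1) = 15,  a(2) = 26,  a(3) = 17,  a(4) = 4,  a(5) = 7,  a(6) = 2,  a(7) = 1,  a(8) = 12,  a(9) = 3,  a(10) = 18,  a(11) = 21,  a(12) = 16.
Since a(12) = a(0) = 16, the sequence is periodic with period 12.

12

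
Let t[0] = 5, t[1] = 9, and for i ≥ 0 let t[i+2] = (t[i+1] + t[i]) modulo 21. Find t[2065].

Listing terms: t[0] = 5,  t[1] = 9,  t[2] = 14,  t[3] = 2,  t[4] = 16,  t[5] = 18,  t[6] = 13,  t[7] = 10,  t[8] = 2,  t[9] = 12,  t[10] = 14,  t[11] = 5,  t[12] = 19,  t[13] = 3,  t[14] = 1,  t[15] = 4,  t[16] = 5,  t[17] = 9.
Since (t[16], t[17]) = (t[0], t[1]) = (5, 9) (two consecutive terms determine the rest), the sequence is periodic with period 16.
(2065 - 0) mod 16 = 1, so t[2065] = t[1] = 9.

9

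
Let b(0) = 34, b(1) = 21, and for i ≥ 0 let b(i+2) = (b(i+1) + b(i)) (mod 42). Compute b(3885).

24

We have b(0) = 34, b(1) = 21, b(2) = 13, b(3) = 34, b(4) = 5, b(5) = 39, b(6) = 2, b(7) = 41, b(8) = 1, b(9) = 0, b(10) = 1, b(11) = 1, b(12) = 2, b(13) = 3, b(14) = 5, b(15) = 8, b(16) = 13, b(17) = 21, b(18) = 34, b(19) = 13, b(20) = 5, b(21) = 18, b(22) = 23, b(23) = 41, b(24) = 22, b(25) = 21, b(26) = 1, b(27) = 22, b(28) = 23, b(29) = 3, b(30) = 26, b(31) = 29, b(32) = 13, b(33) = 0, b(34) = 13, b(35) = 13, b(36) = 26, b(37) = 39, b(38) = 23, b(39) = 20, b(40) = 1, b(41) = 21, b(42) = 22, b(43) = 1, b(44) = 23, b(45) = 24, b(46) = 5, b(47) = 29, b(48) = 34, b(49) = 21.
The sequence repeats with period 48.
So b(3885) = b(0 + ((3885-0) mod 48)) = b(45) = 24.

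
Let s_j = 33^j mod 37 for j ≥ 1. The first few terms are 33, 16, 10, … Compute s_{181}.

33

We have s_1 = 33, s_2 = 16, s_3 = 10, s_4 = 34, s_5 = 12, s_6 = 26, s_7 = 7, s_8 = 9, s_9 = 1, s_{10} = 33.
Since s_{10} = s_1 = 33, the sequence is periodic with period 9.
(181 - 1) mod 9 = 0, so s_{181} = s_1 = 33.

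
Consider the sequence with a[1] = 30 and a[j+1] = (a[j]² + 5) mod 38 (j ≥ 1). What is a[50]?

Listing terms: a[1] = 30,  a[2] = 31,  a[3] = 16,  a[4] = 33,  a[5] = 30.
Since a[5] = a[1] = 30, the sequence is periodic with period 4.
So a[50] = a[1 + ((50-1) mod 4)] = a[2] = 31.

31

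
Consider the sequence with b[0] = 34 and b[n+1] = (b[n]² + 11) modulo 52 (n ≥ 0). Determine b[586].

b[0] = 34,  b[1] = 23,  b[2] = 20,  b[3] = 47,  b[4] = 36,  b[5] = 7,  b[6] = 8,  b[7] = 23.
Since b[7] = b[1] = 23, the sequence is eventually periodic: after a pre-period of length 1 it cycles with period 6.
For n ≥ 1, b[n] depends only on (n - 1) mod 6. (586 - 1) mod 6 = 3, so b[586] = b[4] = 36.

36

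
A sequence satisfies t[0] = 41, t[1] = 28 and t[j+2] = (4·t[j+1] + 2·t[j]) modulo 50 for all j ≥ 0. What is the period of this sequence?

We have t[0] = 41,  t[1] = 28,  t[2] = 44,  t[3] = 32,  t[4] = 16,  t[5] = 28,  t[6] = 44.
Since (t[5], t[6]) = (t[1], t[2]) = (28, 44) (two consecutive terms determine the rest), the sequence is eventually periodic: after a pre-period of length 1 it cycles with period 4.

4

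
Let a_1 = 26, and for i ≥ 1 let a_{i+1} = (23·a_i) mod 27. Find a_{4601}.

a_1 = 26, a_2 = 4, a_3 = 11, a_4 = 10, a_5 = 14, a_6 = 25, a_7 = 8, a_8 = 22, a_9 = 20, a_{10} = 1, a_{11} = 23, a_{12} = 16, a_{13} = 17, a_{14} = 13, a_{15} = 2, a_{16} = 19, a_{17} = 5, a_{18} = 7, a_{19} = 26.
Since a_{19} = a_1 = 26, the sequence is periodic with period 18.
So a_{4601} = a_{1 + ((4601-1) mod 18)} = a_{11} = 23.

23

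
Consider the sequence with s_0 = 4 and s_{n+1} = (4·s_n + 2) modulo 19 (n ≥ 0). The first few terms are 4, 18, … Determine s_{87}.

s_0 = 4,  s_1 = 18,  s_2 = 17,  s_3 = 13,  s_4 = 16,  s_5 = 9,  s_6 = 0,  s_7 = 2,  s_8 = 10,  s_9 = 4.
Since s_9 = s_0 = 4, the sequence is periodic with period 9.
(87 - 0) mod 9 = 6, so s_{87} = s_6 = 0.

0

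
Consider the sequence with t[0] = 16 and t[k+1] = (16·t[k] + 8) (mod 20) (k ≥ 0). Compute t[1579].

8

We have t[0] = 16, t[1] = 4, t[2] = 12, t[3] = 0, t[4] = 8, t[5] = 16.
Since t[5] = t[0] = 16, the sequence is periodic with period 5.
(1579 - 0) mod 5 = 4, so t[1579] = t[4] = 8.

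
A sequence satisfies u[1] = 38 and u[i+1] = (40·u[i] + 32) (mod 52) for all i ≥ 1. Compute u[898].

12

Computing terms: u[1] = 38,  u[2] = 44,  u[3] = 24,  u[4] = 4,  u[5] = 36,  u[6] = 16,  u[7] = 48,  u[8] = 28,  u[9] = 8,  u[10] = 40,  u[11] = 20,  u[12] = 0,  u[13] = 32,  u[14] = 12,  u[15] = 44.
Since u[15] = u[2] = 44, the sequence is eventually periodic: after a pre-period of length 1 it cycles with period 13.
For i ≥ 2, u[i] depends only on (i - 2) mod 13. (898 - 2) mod 13 = 12, so u[898] = u[14] = 12.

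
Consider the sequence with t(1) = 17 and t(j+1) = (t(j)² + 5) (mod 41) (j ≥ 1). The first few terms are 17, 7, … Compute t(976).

t(1) = 17; t(2) = 7; t(3) = 13; t(4) = 10; t(5) = 23; t(6) = 1; t(7) = 6; t(8) = 0; t(9) = 5; t(10) = 30; t(11) = 3; t(12) = 14; t(13) = 37; t(14) = 21; t(15) = 36; t(16) = 30.
Since t(16) = t(10) = 30, the sequence is eventually periodic: after a pre-period of length 9 it cycles with period 6.
For j ≥ 10, t(j) depends only on (j - 10) mod 6. (976 - 10) mod 6 = 0, so t(976) = t(10) = 30.

30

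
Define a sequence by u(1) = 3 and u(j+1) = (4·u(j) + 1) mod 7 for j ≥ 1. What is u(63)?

We have u(1) = 3, u(2) = 6, u(3) = 4, u(4) = 3.
The sequence repeats with period 3.
(63 - 1) mod 3 = 2, so u(63) = u(3) = 4.

4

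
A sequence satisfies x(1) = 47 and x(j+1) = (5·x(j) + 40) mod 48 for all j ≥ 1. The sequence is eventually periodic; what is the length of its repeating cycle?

Listing terms: x(1) = 47, x(2) = 35, x(3) = 23, x(4) = 11, x(5) = 47.
Since x(5) = x(1) = 47, the sequence is periodic with period 4.

4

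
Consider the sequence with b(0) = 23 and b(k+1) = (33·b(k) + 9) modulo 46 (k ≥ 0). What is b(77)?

Listing terms: b(0) = 23,  b(1) = 32,  b(2) = 7,  b(3) = 10,  b(4) = 17,  b(5) = 18,  b(6) = 5,  b(7) = 36,  b(8) = 1,  b(9) = 42,  b(10) = 15,  b(11) = 44,  b(12) = 35,  b(13) = 14,  b(14) = 11,  b(15) = 4,  b(16) = 3,  b(17) = 16,  b(18) = 31,  b(19) = 20,  b(20) = 25,  b(21) = 6,  b(22) = 23.
Since b(22) = b(0) = 23, the sequence is periodic with period 22.
So b(77) = b(0 + ((77-0) mod 22)) = b(11) = 44.

44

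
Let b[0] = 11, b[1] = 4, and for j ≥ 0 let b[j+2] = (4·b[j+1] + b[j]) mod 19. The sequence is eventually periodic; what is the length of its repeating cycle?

6

Computing terms: b[0] = 11, b[1] = 4, b[2] = 8, b[3] = 17, b[4] = 0, b[5] = 17, b[6] = 11, b[7] = 4.
The sequence repeats with period 6.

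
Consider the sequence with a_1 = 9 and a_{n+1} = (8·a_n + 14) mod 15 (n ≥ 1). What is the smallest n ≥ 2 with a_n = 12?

3

We have a_1 = 9, a_2 = 11, a_3 = 12, a_4 = 5, a_5 = 9.
Since a_5 = a_1 = 9, the sequence is periodic with period 4.
The value 12 first appears (with n ≥ 2) at a_3.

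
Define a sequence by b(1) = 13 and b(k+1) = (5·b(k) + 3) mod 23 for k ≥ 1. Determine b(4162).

16

Computing terms: b(1) = 13,  b(2) = 22,  b(3) = 21,  b(4) = 16,  b(5) = 14,  b(6) = 4,  b(7) = 0,  b(8) = 3,  b(9) = 18,  b(10) = 1,  b(11) = 8,  b(12) = 20,  b(13) = 11,  b(14) = 12,  b(15) = 17,  b(16) = 19,  b(17) = 6,  b(18) = 10,  b(19) = 7,  b(20) = 15,  b(21) = 9,  b(22) = 2,  b(23) = 13.
Since b(23) = b(1) = 13, the sequence is periodic with period 22.
(4162 - 1) mod 22 = 3, so b(4162) = b(4) = 16.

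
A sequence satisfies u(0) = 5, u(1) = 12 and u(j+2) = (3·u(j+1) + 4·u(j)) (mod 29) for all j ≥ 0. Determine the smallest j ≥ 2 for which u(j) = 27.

Listing terms: u(0) = 5,  u(1) = 12,  u(2) = 27,  u(3) = 13,  u(4) = 2,  u(5) = 0,  u(6) = 8,  u(7) = 24,  u(8) = 17,  u(9) = 2,  u(10) = 16,  u(11) = 27,  u(12) = 0,  u(13) = 21,  u(14) = 5,  u(15) = 12.
Since (u(14), u(15)) = (u(0), u(1)) = (5, 12) (two consecutive terms determine the rest), the sequence is periodic with period 14.
The value 27 first appears (with j ≥ 2) at u(2).

2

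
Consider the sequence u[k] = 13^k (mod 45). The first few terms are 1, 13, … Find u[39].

37

Listing terms: u[0] = 1, u[1] = 13, u[2] = 34, u[3] = 37, u[4] = 31, u[5] = 43, u[6] = 19, u[7] = 22, u[8] = 16, u[9] = 28, u[10] = 4, u[11] = 7, u[12] = 1.
The sequence repeats with period 12.
(39 - 0) mod 12 = 3, so u[39] = u[3] = 37.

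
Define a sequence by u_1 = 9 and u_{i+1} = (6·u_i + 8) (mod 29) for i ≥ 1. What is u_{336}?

Listing terms: u_1 = 9, u_2 = 4, u_3 = 3, u_4 = 26, u_5 = 19, u_6 = 6, u_7 = 15, u_8 = 11, u_9 = 16, u_{10} = 17, u_{11} = 23, u_{12} = 1, u_{13} = 14, u_{14} = 5, u_{15} = 9.
The sequence repeats with period 14.
So u_{336} = u_{1 + ((336-1) mod 14)} = u_{14} = 5.

5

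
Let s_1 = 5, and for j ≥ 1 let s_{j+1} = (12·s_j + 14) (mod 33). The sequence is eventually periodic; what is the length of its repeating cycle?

We have s_1 = 5,  s_2 = 8,  s_3 = 11,  s_4 = 14,  s_5 = 17,  s_6 = 20,  s_7 = 23,  s_8 = 26,  s_9 = 29,  s_{10} = 32,  s_{11} = 2,  s_{12} = 5.
The sequence repeats with period 11.

11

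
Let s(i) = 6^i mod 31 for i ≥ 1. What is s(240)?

Computing terms: s(1) = 6,  s(2) = 5,  s(3) = 30,  s(4) = 25,  s(5) = 26,  s(6) = 1,  s(7) = 6.
The sequence repeats with period 6.
(240 - 1) mod 6 = 5, so s(240) = s(6) = 1.

1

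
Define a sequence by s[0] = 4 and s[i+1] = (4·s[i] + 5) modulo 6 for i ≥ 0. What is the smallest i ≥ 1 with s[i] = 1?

3

Listing terms: s[0] = 4; s[1] = 3; s[2] = 5; s[3] = 1; s[4] = 3.
Since s[4] = s[1] = 3, the sequence is eventually periodic: after a pre-period of length 1 it cycles with period 3.
The value 1 first appears (with i ≥ 1) at s[3].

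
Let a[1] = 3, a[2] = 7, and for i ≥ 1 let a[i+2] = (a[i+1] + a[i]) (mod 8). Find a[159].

a[1] = 3; a[2] = 7; a[3] = 2; a[4] = 1; a[5] = 3; a[6] = 4; a[7] = 7; a[8] = 3; a[9] = 2; a[10] = 5; a[11] = 7; a[12] = 4; a[13] = 3; a[14] = 7.
Since (a[13], a[14]) = (a[1], a[2]) = (3, 7) (two consecutive terms determine the rest), the sequence is periodic with period 12.
(159 - 1) mod 12 = 2, so a[159] = a[3] = 2.

2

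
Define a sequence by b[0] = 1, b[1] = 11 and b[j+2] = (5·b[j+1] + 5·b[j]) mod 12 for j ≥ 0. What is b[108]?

1

Computing terms: b[0] = 1,  b[1] = 11,  b[2] = 0,  b[3] = 7,  b[4] = 11,  b[5] = 6,  b[6] = 1,  b[7] = 11.
The sequence repeats with period 6.
So b[108] = b[0 + ((108-0) mod 6)] = b[0] = 1.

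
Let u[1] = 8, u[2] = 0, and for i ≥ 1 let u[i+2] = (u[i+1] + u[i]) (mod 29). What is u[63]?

11

Computing terms: u[1] = 8; u[2] = 0; u[3] = 8; u[4] = 8; u[5] = 16; u[6] = 24; u[7] = 11; u[8] = 6; u[9] = 17; u[10] = 23; u[11] = 11; u[12] = 5; u[13] = 16; u[14] = 21; u[15] = 8; u[16] = 0.
Since (u[15], u[16]) = (u[1], u[2]) = (8, 0) (two consecutive terms determine the rest), the sequence is periodic with period 14.
(63 - 1) mod 14 = 6, so u[63] = u[7] = 11.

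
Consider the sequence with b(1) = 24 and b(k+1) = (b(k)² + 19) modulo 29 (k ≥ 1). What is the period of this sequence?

Listing terms: b(1) = 24; b(2) = 15; b(3) = 12; b(4) = 18; b(5) = 24.
Since b(5) = b(1) = 24, the sequence is periodic with period 4.

4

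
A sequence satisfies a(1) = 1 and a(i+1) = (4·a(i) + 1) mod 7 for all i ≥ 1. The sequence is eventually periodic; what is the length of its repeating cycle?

a(1) = 1, a(2) = 5, a(3) = 0, a(4) = 1.
Since a(4) = a(1) = 1, the sequence is periodic with period 3.

3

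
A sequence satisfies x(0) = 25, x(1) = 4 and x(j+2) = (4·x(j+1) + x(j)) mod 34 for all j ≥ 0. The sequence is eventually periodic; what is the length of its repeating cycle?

Computing terms: x(0) = 25,  x(1) = 4,  x(2) = 7,  x(3) = 32,  x(4) = 33,  x(5) = 28,  x(6) = 9,  x(7) = 30,  x(8) = 27,  x(9) = 2,  x(10) = 1,  x(11) = 6,  x(12) = 25,  x(13) = 4.
The sequence repeats with period 12.

12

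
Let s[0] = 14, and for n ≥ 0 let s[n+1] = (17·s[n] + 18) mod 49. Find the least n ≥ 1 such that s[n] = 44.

8

We have s[0] = 14; s[1] = 11; s[2] = 9; s[3] = 24; s[4] = 34; s[5] = 8; s[6] = 7; s[7] = 39; s[8] = 44; s[9] = 31; s[10] = 6; s[11] = 22; s[12] = 0; s[13] = 18; s[14] = 30; s[15] = 38; s[16] = 27; s[17] = 36; s[18] = 42; s[19] = 46; s[20] = 16; s[21] = 45; s[22] = 48; s[23] = 1; s[24] = 35; s[25] = 25; s[26] = 2; s[27] = 3; s[28] = 20; s[29] = 15; s[30] = 28; s[31] = 4; s[32] = 37; s[33] = 10; s[34] = 41; s[35] = 29; s[36] = 21; s[37] = 32; s[38] = 23; s[39] = 17; s[40] = 13; s[41] = 43; s[42] = 14.
Since s[42] = s[0] = 14, the sequence is periodic with period 42.
The value 44 first appears (with n ≥ 1) at s[8].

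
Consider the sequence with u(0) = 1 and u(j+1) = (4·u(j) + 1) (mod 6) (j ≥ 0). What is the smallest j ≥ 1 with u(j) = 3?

Computing terms: u(0) = 1; u(1) = 5; u(2) = 3; u(3) = 1.
The sequence repeats with period 3.
The value 3 first appears (with j ≥ 1) at u(2).

2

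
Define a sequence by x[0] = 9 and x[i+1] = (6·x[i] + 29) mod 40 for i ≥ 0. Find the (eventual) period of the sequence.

5

Computing terms: x[0] = 9, x[1] = 3, x[2] = 7, x[3] = 31, x[4] = 15, x[5] = 39, x[6] = 23, x[7] = 7.
Since x[7] = x[2] = 7, the sequence is eventually periodic: after a pre-period of length 2 it cycles with period 5.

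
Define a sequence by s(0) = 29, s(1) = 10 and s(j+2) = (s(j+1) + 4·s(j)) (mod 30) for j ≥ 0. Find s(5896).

20

s(0) = 29, s(1) = 10, s(2) = 6, s(3) = 16, s(4) = 10, s(5) = 14, s(6) = 24, s(7) = 20, s(8) = 26, s(9) = 16, s(10) = 0, s(11) = 4, s(12) = 4, s(13) = 20, s(14) = 6, s(15) = 26, s(16) = 20, s(17) = 4, s(18) = 24, s(19) = 10, s(20) = 16, s(21) = 26, s(22) = 0, s(23) = 14, s(24) = 14, s(25) = 10, s(26) = 6.
Since (s(25), s(26)) = (s(1), s(2)) = (10, 6) (two consecutive terms determine the rest), the sequence is eventually periodic: after a pre-period of length 1 it cycles with period 24.
For j ≥ 1, s(j) depends only on (j - 1) mod 24. (5896 - 1) mod 24 = 15, so s(5896) = s(16) = 20.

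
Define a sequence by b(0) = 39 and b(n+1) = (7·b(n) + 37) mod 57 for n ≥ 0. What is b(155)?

Computing terms: b(0) = 39, b(1) = 25, b(2) = 41, b(3) = 39.
Since b(3) = b(0) = 39, the sequence is periodic with period 3.
(155 - 0) mod 3 = 2, so b(155) = b(2) = 41.

41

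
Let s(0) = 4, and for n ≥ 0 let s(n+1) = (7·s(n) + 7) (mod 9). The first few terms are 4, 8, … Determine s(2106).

Listing terms: s(0) = 4, s(1) = 8, s(2) = 0, s(3) = 7, s(4) = 2, s(5) = 3, s(6) = 1, s(7) = 5, s(8) = 6, s(9) = 4.
Since s(9) = s(0) = 4, the sequence is periodic with period 9.
So s(2106) = s(0 + ((2106-0) mod 9)) = s(0) = 4.

4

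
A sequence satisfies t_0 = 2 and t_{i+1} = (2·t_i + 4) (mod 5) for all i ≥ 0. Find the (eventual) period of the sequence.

t_0 = 2,  t_1 = 3,  t_2 = 0,  t_3 = 4,  t_4 = 2.
The sequence repeats with period 4.

4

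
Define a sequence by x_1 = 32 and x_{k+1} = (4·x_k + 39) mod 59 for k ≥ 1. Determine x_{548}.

4

Computing terms: x_1 = 32; x_2 = 49; x_3 = 58; x_4 = 35; x_5 = 2; x_6 = 47; x_7 = 50; x_8 = 3; x_9 = 51; x_{10} = 7; x_{11} = 8; x_{12} = 12; x_{13} = 28; x_{14} = 33; x_{15} = 53; x_{16} = 15; x_{17} = 40; x_{18} = 22; x_{19} = 9; x_{20} = 16; x_{21} = 44; x_{22} = 38; x_{23} = 14; x_{24} = 36; x_{25} = 6; x_{26} = 4; x_{27} = 55; x_{28} = 23; x_{29} = 13; x_{30} = 32.
The sequence repeats with period 29.
(548 - 1) mod 29 = 25, so x_{548} = x_{26} = 4.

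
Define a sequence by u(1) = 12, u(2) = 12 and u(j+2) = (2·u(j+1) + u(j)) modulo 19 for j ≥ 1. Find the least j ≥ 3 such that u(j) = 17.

3

u(1) = 12,  u(2) = 12,  u(3) = 17,  u(4) = 8,  u(5) = 14,  u(6) = 17,  u(7) = 10,  u(8) = 18,  u(9) = 8,  u(10) = 15,  u(11) = 0,  u(12) = 15,  u(13) = 11,  u(14) = 18,  u(15) = 9,  u(16) = 17,  u(17) = 5,  u(18) = 8,  u(19) = 2,  u(20) = 12,  u(21) = 7,  u(22) = 7,  u(23) = 2,  u(24) = 11,  u(25) = 5,  u(26) = 2,  u(27) = 9,  u(28) = 1,  u(29) = 11,  u(30) = 4,  u(31) = 0,  u(32) = 4,  u(33) = 8,  u(34) = 1,  u(35) = 10,  u(36) = 2,  u(37) = 14,  u(38) = 11,  u(39) = 17,  u(40) = 7,  u(41) = 12,  u(42) = 12.
The sequence repeats with period 40.
The value 17 first appears (with j ≥ 3) at u(3).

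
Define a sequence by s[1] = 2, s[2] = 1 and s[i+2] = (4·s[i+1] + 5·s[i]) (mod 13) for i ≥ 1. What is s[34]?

Listing terms: s[1] = 2; s[2] = 1; s[3] = 1; s[4] = 9; s[5] = 2; s[6] = 1.
The sequence repeats with period 4.
So s[34] = s[1 + ((34-1) mod 4)] = s[2] = 1.

1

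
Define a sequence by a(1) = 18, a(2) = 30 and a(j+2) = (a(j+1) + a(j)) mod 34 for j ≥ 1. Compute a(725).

a(1) = 18; a(2) = 30; a(3) = 14; a(4) = 10; a(5) = 24; a(6) = 0; a(7) = 24; a(8) = 24; a(9) = 14; a(10) = 4; a(11) = 18; a(12) = 22; a(13) = 6; a(14) = 28; a(15) = 0; a(16) = 28; a(17) = 28; a(18) = 22; a(19) = 16; a(20) = 4; a(21) = 20; a(22) = 24; a(23) = 10; a(24) = 0; a(25) = 10; a(26) = 10; a(27) = 20; a(28) = 30; a(29) = 16; a(30) = 12; a(31) = 28; a(32) = 6; a(33) = 0; a(34) = 6; a(35) = 6; a(36) = 12; a(37) = 18; a(38) = 30.
Since (a(37), a(38)) = (a(1), a(2)) = (18, 30) (two consecutive terms determine the rest), the sequence is periodic with period 36.
So a(725) = a(1 + ((725-1) mod 36)) = a(5) = 24.

24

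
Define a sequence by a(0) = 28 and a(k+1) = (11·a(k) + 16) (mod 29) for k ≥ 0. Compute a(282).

13

Listing terms: a(0) = 28; a(1) = 5; a(2) = 13; a(3) = 14; a(4) = 25; a(5) = 1; a(6) = 27; a(7) = 23; a(8) = 8; a(9) = 17; a(10) = 0; a(11) = 16; a(12) = 18; a(13) = 11; a(14) = 21; a(15) = 15; a(16) = 7; a(17) = 6; a(18) = 24; a(19) = 19; a(20) = 22; a(21) = 26; a(22) = 12; a(23) = 3; a(24) = 20; a(25) = 4; a(26) = 2; a(27) = 9; a(28) = 28.
The sequence repeats with period 28.
So a(282) = a(0 + ((282-0) mod 28)) = a(2) = 13.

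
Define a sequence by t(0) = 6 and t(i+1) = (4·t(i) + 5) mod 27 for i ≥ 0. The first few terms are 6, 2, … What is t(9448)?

14

Computing terms: t(0) = 6,  t(1) = 2,  t(2) = 13,  t(3) = 3,  t(4) = 17,  t(5) = 19,  t(6) = 0,  t(7) = 5,  t(8) = 25,  t(9) = 24,  t(10) = 20,  t(11) = 4,  t(12) = 21,  t(13) = 8,  t(14) = 10,  t(15) = 18,  t(16) = 23,  t(17) = 16,  t(18) = 15,  t(19) = 11,  t(20) = 22,  t(21) = 12,  t(22) = 26,  t(23) = 1,  t(24) = 9,  t(25) = 14,  t(26) = 7,  t(27) = 6.
The sequence repeats with period 27.
So t(9448) = t(0 + ((9448-0) mod 27)) = t(25) = 14.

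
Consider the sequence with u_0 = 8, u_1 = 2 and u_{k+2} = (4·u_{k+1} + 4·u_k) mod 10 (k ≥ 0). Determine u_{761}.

u_0 = 8, u_1 = 2, u_2 = 0, u_3 = 8, u_4 = 2.
Since (u_3, u_4) = (u_0, u_1) = (8, 2) (two consecutive terms determine the rest), the sequence is periodic with period 3.
(761 - 0) mod 3 = 2, so u_{761} = u_2 = 0.

0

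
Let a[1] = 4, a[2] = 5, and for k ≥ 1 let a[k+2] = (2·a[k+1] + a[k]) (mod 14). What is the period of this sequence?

a[1] = 4, a[2] = 5, a[3] = 0, a[4] = 5, a[5] = 10, a[6] = 11, a[7] = 4, a[8] = 5.
The sequence repeats with period 6.

6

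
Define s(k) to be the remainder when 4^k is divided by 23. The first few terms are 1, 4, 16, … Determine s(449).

13

Computing terms: s(0) = 1, s(1) = 4, s(2) = 16, s(3) = 18, s(4) = 3, s(5) = 12, s(6) = 2, s(7) = 8, s(8) = 9, s(9) = 13, s(10) = 6, s(11) = 1.
Since s(11) = s(0) = 1, the sequence is periodic with period 11.
So s(449) = s(0 + ((449-0) mod 11)) = s(9) = 13.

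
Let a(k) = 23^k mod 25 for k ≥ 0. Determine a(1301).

23

a(0) = 1, a(1) = 23, a(2) = 4, a(3) = 17, a(4) = 16, a(5) = 18, a(6) = 14, a(7) = 22, a(8) = 6, a(9) = 13, a(10) = 24, a(11) = 2, a(12) = 21, a(13) = 8, a(14) = 9, a(15) = 7, a(16) = 11, a(17) = 3, a(18) = 19, a(19) = 12, a(20) = 1.
The sequence repeats with period 20.
(1301 - 0) mod 20 = 1, so a(1301) = a(1) = 23.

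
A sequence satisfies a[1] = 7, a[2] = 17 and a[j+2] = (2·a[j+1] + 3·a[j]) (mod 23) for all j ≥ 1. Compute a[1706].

Computing terms: a[1] = 7,  a[2] = 17,  a[3] = 9,  a[4] = 0,  a[5] = 4,  a[6] = 8,  a[7] = 5,  a[8] = 11,  a[9] = 14,  a[10] = 15,  a[11] = 3,  a[12] = 5,  a[13] = 19,  a[14] = 7,  a[15] = 2,  a[16] = 2,  a[17] = 10,  a[18] = 3,  a[19] = 13,  a[20] = 12,  a[21] = 17,  a[22] = 1,  a[23] = 7,  a[24] = 17.
Since (a[23], a[24]) = (a[1], a[2]) = (7, 17) (two consecutive terms determine the rest), the sequence is periodic with period 22.
(1706 - 1) mod 22 = 11, so a[1706] = a[12] = 5.

5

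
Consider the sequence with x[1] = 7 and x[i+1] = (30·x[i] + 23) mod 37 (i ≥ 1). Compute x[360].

34

Listing terms: x[1] = 7,  x[2] = 11,  x[3] = 20,  x[4] = 31,  x[5] = 28,  x[6] = 12,  x[7] = 13,  x[8] = 6,  x[9] = 18,  x[10] = 8,  x[11] = 4,  x[12] = 32,  x[13] = 21,  x[14] = 24,  x[15] = 3,  x[16] = 2,  x[17] = 9,  x[18] = 34,  x[19] = 7.
The sequence repeats with period 18.
So x[360] = x[1 + ((360-1) mod 18)] = x[18] = 34.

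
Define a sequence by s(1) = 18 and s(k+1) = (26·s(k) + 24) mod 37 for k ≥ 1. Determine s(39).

14

s(1) = 18, s(2) = 11, s(3) = 14, s(4) = 18.
The sequence repeats with period 3.
(39 - 1) mod 3 = 2, so s(39) = s(3) = 14.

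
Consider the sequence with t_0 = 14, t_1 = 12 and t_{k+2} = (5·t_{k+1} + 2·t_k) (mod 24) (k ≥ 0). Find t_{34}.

0

Computing terms: t_0 = 14; t_1 = 12; t_2 = 16; t_3 = 8; t_4 = 0; t_5 = 16; t_6 = 8.
Since (t_5, t_6) = (t_2, t_3) = (16, 8) (two consecutive terms determine the rest), the sequence is eventually periodic: after a pre-period of length 2 it cycles with period 3.
For k ≥ 2, t_k depends only on (k - 2) mod 3. (34 - 2) mod 3 = 2, so t_{34} = t_4 = 0.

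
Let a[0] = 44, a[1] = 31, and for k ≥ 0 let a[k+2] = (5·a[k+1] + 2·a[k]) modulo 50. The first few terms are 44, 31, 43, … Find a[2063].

We have a[0] = 44, a[1] = 31, a[2] = 43, a[3] = 27, a[4] = 21, a[5] = 9, a[6] = 37, a[7] = 3, a[8] = 39, a[9] = 1, a[10] = 33, a[11] = 17, a[12] = 1, a[13] = 39, a[14] = 47, a[15] = 13, a[16] = 9, a[17] = 21, a[18] = 23, a[19] = 7, a[20] = 31, a[21] = 19, a[22] = 7, a[23] = 23, a[24] = 29, a[25] = 41, a[26] = 13, a[27] = 47, a[28] = 11, a[29] = 49, a[30] = 17, a[31] = 33, a[32] = 49, a[33] = 11, a[34] = 3, a[35] = 37, a[36] = 41, a[37] = 29, a[38] = 27, a[39] = 43, a[40] = 19, a[41] = 31, a[42] = 43.
Since (a[41], a[42]) = (a[1], a[2]) = (31, 43) (two consecutive terms determine the rest), the sequence is eventually periodic: after a pre-period of length 1 it cycles with period 40.
For k ≥ 1, a[k] depends only on (k - 1) mod 40. (2063 - 1) mod 40 = 22, so a[2063] = a[23] = 23.

23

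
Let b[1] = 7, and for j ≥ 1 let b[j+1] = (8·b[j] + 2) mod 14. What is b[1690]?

4

Computing terms: b[1] = 7, b[2] = 2, b[3] = 4, b[4] = 6, b[5] = 8, b[6] = 10, b[7] = 12, b[8] = 0, b[9] = 2.
Since b[9] = b[2] = 2, the sequence is eventually periodic: after a pre-period of length 1 it cycles with period 7.
For j ≥ 2, b[j] depends only on (j - 2) mod 7. (1690 - 2) mod 7 = 1, so b[1690] = b[3] = 4.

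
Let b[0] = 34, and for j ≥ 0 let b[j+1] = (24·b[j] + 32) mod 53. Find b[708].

1

We have b[0] = 34, b[1] = 0, b[2] = 32, b[3] = 5, b[4] = 46, b[5] = 23, b[6] = 1, b[7] = 3, b[8] = 51, b[9] = 37, b[10] = 19, b[11] = 11, b[12] = 31, b[13] = 34.
Since b[13] = b[0] = 34, the sequence is periodic with period 13.
(708 - 0) mod 13 = 6, so b[708] = b[6] = 1.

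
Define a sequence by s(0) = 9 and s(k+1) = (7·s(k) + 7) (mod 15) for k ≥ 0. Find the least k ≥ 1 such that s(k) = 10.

Computing terms: s(0) = 9,  s(1) = 10,  s(2) = 2,  s(3) = 6,  s(4) = 4,  s(5) = 5,  s(6) = 12,  s(7) = 1,  s(8) = 14,  s(9) = 0,  s(10) = 7,  s(11) = 11,  s(12) = 9.
Since s(12) = s(0) = 9, the sequence is periodic with period 12.
The value 10 first appears (with k ≥ 1) at s(1).

1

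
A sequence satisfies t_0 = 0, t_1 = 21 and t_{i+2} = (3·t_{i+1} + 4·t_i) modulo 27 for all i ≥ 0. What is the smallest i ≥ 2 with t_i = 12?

Computing terms: t_0 = 0,  t_1 = 21,  t_2 = 9,  t_3 = 3,  t_4 = 18,  t_5 = 12,  t_6 = 0,  t_7 = 21.
The sequence repeats with period 6.
The value 12 first appears (with i ≥ 2) at t_5.

5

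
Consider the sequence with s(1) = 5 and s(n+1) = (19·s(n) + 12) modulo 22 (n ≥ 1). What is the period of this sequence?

Listing terms: s(1) = 5, s(2) = 19, s(3) = 21, s(4) = 15, s(5) = 11, s(6) = 1, s(7) = 9, s(8) = 7, s(9) = 13, s(10) = 17, s(11) = 5.
The sequence repeats with period 10.

10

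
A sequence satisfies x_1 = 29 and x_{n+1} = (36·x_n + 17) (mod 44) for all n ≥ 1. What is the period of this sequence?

x_1 = 29, x_2 = 5, x_3 = 21, x_4 = 25, x_5 = 37, x_6 = 29.
Since x_6 = x_1 = 29, the sequence is periodic with period 5.

5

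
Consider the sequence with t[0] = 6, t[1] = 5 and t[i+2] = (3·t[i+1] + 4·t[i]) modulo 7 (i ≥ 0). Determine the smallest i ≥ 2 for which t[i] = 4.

t[0] = 6,  t[1] = 5,  t[2] = 4,  t[3] = 4,  t[4] = 0,  t[5] = 2,  t[6] = 6,  t[7] = 5.
Since (t[6], t[7]) = (t[0], t[1]) = (6, 5) (two consecutive terms determine the rest), the sequence is periodic with period 6.
The value 4 first appears (with i ≥ 2) at t[2].

2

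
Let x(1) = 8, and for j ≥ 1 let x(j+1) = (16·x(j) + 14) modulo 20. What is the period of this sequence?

Computing terms: x(1) = 8, x(2) = 2, x(3) = 6, x(4) = 10, x(5) = 14, x(6) = 18, x(7) = 2.
Since x(7) = x(2) = 2, the sequence is eventually periodic: after a pre-period of length 1 it cycles with period 5.

5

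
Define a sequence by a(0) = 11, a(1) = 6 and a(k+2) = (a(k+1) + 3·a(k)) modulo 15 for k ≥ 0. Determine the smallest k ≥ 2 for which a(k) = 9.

2

Listing terms: a(0) = 11,  a(1) = 6,  a(2) = 9,  a(3) = 12,  a(4) = 9,  a(5) = 0,  a(6) = 12,  a(7) = 12,  a(8) = 3,  a(9) = 9,  a(10) = 3,  a(11) = 0,  a(12) = 9,  a(13) = 9,  a(14) = 6,  a(15) = 3,  a(16) = 6,  a(17) = 0,  a(18) = 3,  a(19) = 3,  a(20) = 12,  a(21) = 6,  a(22) = 12,  a(23) = 0,  a(24) = 6,  a(25) = 6,  a(26) = 9.
Since (a(25), a(26)) = (a(1), a(2)) = (6, 9) (two consecutive terms determine the rest), the sequence is eventually periodic: after a pre-period of length 1 it cycles with period 24.
The value 9 first appears (with k ≥ 2) at a(2).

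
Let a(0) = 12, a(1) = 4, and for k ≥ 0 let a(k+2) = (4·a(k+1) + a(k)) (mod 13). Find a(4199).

8

We have a(0) = 12, a(1) = 4, a(2) = 2, a(3) = 12, a(4) = 11, a(5) = 4, a(6) = 1, a(7) = 8, a(8) = 7, a(9) = 10, a(10) = 8, a(11) = 3, a(12) = 7, a(13) = 5, a(14) = 1, a(15) = 9, a(16) = 11, a(17) = 1, a(18) = 2, a(19) = 9, a(20) = 12, a(21) = 5, a(22) = 6, a(23) = 3, a(24) = 5, a(25) = 10, a(26) = 6, a(27) = 8, a(28) = 12, a(29) = 4.
The sequence repeats with period 28.
(4199 - 0) mod 28 = 27, so a(4199) = a(27) = 8.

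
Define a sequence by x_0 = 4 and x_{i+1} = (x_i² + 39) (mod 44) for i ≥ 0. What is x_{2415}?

7

Computing terms: x_0 = 4; x_1 = 11; x_2 = 28; x_3 = 31; x_4 = 32; x_5 = 7; x_6 = 0; x_7 = 39; x_8 = 20; x_9 = 43; x_{10} = 40; x_{11} = 11.
Since x_{11} = x_1 = 11, the sequence is eventually periodic: after a pre-period of length 1 it cycles with period 10.
For i ≥ 1, x_i depends only on (i - 1) mod 10. (2415 - 1) mod 10 = 4, so x_{2415} = x_5 = 7.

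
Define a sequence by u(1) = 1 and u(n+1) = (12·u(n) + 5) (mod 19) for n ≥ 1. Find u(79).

1

Computing terms: u(1) = 1,  u(2) = 17,  u(3) = 0,  u(4) = 5,  u(5) = 8,  u(6) = 6,  u(7) = 1.
Since u(7) = u(1) = 1, the sequence is periodic with period 6.
(79 - 1) mod 6 = 0, so u(79) = u(1) = 1.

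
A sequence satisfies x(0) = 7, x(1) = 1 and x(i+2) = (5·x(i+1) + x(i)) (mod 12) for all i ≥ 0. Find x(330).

Listing terms: x(0) = 7, x(1) = 1, x(2) = 0, x(3) = 1, x(4) = 5, x(5) = 2, x(6) = 3, x(7) = 5, x(8) = 4, x(9) = 1, x(10) = 9, x(11) = 10, x(12) = 11, x(13) = 5, x(14) = 0, x(15) = 5, x(16) = 1, x(17) = 10, x(18) = 3, x(19) = 1, x(20) = 8, x(21) = 5, x(22) = 9, x(23) = 2, x(24) = 7, x(25) = 1.
The sequence repeats with period 24.
So x(330) = x(0 + ((330-0) mod 24)) = x(18) = 3.

3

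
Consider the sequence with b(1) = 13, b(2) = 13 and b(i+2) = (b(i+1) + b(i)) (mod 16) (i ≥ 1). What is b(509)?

1

We have b(1) = 13,  b(2) = 13,  b(3) = 10,  b(4) = 7,  b(5) = 1,  b(6) = 8,  b(7) = 9,  b(8) = 1,  b(9) = 10,  b(10) = 11,  b(11) = 5,  b(12) = 0,  b(13) = 5,  b(14) = 5,  b(15) = 10,  b(16) = 15,  b(17) = 9,  b(18) = 8,  b(19) = 1,  b(20) = 9,  b(21) = 10,  b(22) = 3,  b(23) = 13,  b(24) = 0,  b(25) = 13,  b(26) = 13.
The sequence repeats with period 24.
(509 - 1) mod 24 = 4, so b(509) = b(5) = 1.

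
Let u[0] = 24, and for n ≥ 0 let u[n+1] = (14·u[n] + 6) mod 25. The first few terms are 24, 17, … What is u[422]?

19

Computing terms: u[0] = 24,  u[1] = 17,  u[2] = 19,  u[3] = 22,  u[4] = 14,  u[5] = 2,  u[6] = 9,  u[7] = 7,  u[8] = 4,  u[9] = 12,  u[10] = 24.
Since u[10] = u[0] = 24, the sequence is periodic with period 10.
(422 - 0) mod 10 = 2, so u[422] = u[2] = 19.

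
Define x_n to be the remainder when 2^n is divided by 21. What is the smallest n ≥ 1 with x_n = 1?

We have x_0 = 1; x_1 = 2; x_2 = 4; x_3 = 8; x_4 = 16; x_5 = 11; x_6 = 1.
The sequence repeats with period 6.
The value 1 next appears (with n ≥ 1) at x_6.

6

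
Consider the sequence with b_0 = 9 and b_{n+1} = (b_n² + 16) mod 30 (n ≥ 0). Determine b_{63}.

Computing terms: b_0 = 9,  b_1 = 7,  b_2 = 5,  b_3 = 11,  b_4 = 17,  b_5 = 5.
Since b_5 = b_2 = 5, the sequence is eventually periodic: after a pre-period of length 2 it cycles with period 3.
For n ≥ 2, b_n depends only on (n - 2) mod 3. (63 - 2) mod 3 = 1, so b_{63} = b_3 = 11.

11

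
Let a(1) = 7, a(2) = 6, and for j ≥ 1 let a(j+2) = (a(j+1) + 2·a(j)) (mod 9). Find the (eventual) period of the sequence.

a(1) = 7; a(2) = 6; a(3) = 2; a(4) = 5; a(5) = 0; a(6) = 1; a(7) = 1; a(8) = 3; a(9) = 5; a(10) = 2; a(11) = 3; a(12) = 7; a(13) = 4; a(14) = 0; a(15) = 8; a(16) = 8; a(17) = 6; a(18) = 4; a(19) = 7; a(20) = 6.
The sequence repeats with period 18.

18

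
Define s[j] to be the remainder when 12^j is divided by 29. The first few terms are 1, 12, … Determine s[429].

12

s[0] = 1, s[1] = 12, s[2] = 28, s[3] = 17, s[4] = 1.
Since s[4] = s[0] = 1, the sequence is periodic with period 4.
(429 - 0) mod 4 = 1, so s[429] = s[1] = 12.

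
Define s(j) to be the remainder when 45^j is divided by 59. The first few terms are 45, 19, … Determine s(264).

29

s(1) = 45,  s(2) = 19,  s(3) = 29,  s(4) = 7,  s(5) = 20,  s(6) = 15,  s(7) = 26,  s(8) = 49,  s(9) = 22,  s(10) = 46,  s(11) = 5,  s(12) = 48,  s(13) = 36,  s(14) = 27,  s(15) = 35,  s(16) = 41,  s(17) = 16,  s(18) = 12,  s(19) = 9,  s(20) = 51,  s(21) = 53,  s(22) = 25,  s(23) = 4,  s(24) = 3,  s(25) = 17,  s(26) = 57,  s(27) = 28,  s(28) = 21,  s(29) = 1,  s(30) = 45.
Since s(30) = s(1) = 45, the sequence is periodic with period 29.
(264 - 1) mod 29 = 2, so s(264) = s(3) = 29.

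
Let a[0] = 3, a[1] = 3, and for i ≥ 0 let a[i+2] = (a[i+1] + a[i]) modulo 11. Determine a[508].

3

Listing terms: a[0] = 3,  a[1] = 3,  a[2] = 6,  a[3] = 9,  a[4] = 4,  a[5] = 2,  a[6] = 6,  a[7] = 8,  a[8] = 3,  a[9] = 0,  a[10] = 3,  a[11] = 3.
Since (a[10], a[11]) = (a[0], a[1]) = (3, 3) (two consecutive terms determine the rest), the sequence is periodic with period 10.
(508 - 0) mod 10 = 8, so a[508] = a[8] = 3.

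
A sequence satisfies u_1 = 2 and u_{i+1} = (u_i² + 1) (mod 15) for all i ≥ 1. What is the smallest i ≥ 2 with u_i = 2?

Listing terms: u_1 = 2,  u_2 = 5,  u_3 = 11,  u_4 = 2.
The sequence repeats with period 3.
The value 2 next appears (with i ≥ 2) at u_4.

4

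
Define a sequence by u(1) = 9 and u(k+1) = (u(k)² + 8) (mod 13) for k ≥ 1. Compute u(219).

We have u(1) = 9,  u(2) = 11,  u(3) = 12,  u(4) = 9.
The sequence repeats with period 3.
So u(219) = u(1 + ((219-1) mod 3)) = u(3) = 12.

12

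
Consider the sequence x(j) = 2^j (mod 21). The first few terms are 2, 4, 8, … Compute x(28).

Listing terms: x(1) = 2, x(2) = 4, x(3) = 8, x(4) = 16, x(5) = 11, x(6) = 1, x(7) = 2.
Since x(7) = x(1) = 2, the sequence is periodic with period 6.
So x(28) = x(1 + ((28-1) mod 6)) = x(4) = 16.

16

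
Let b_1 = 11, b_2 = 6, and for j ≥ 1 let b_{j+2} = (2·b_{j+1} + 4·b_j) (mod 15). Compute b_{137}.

11

Listing terms: b_1 = 11, b_2 = 6, b_3 = 11, b_4 = 1, b_5 = 1, b_6 = 6, b_7 = 1, b_8 = 11, b_9 = 11, b_{10} = 6.
The sequence repeats with period 8.
(137 - 1) mod 8 = 0, so b_{137} = b_1 = 11.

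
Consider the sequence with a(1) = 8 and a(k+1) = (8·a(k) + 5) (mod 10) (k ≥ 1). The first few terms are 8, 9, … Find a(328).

Computing terms: a(1) = 8; a(2) = 9; a(3) = 7; a(4) = 1; a(5) = 3; a(6) = 9.
Since a(6) = a(2) = 9, the sequence is eventually periodic: after a pre-period of length 1 it cycles with period 4.
For k ≥ 2, a(k) depends only on (k - 2) mod 4. (328 - 2) mod 4 = 2, so a(328) = a(4) = 1.

1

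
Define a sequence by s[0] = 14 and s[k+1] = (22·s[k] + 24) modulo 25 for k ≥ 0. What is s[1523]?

We have s[0] = 14,  s[1] = 7,  s[2] = 3,  s[3] = 15,  s[4] = 4,  s[5] = 12,  s[6] = 13,  s[7] = 10,  s[8] = 19,  s[9] = 17,  s[10] = 23,  s[11] = 5,  s[12] = 9,  s[13] = 22,  s[14] = 8,  s[15] = 0,  s[16] = 24,  s[17] = 2,  s[18] = 18,  s[19] = 20,  s[20] = 14.
Since s[20] = s[0] = 14, the sequence is periodic with period 20.
(1523 - 0) mod 20 = 3, so s[1523] = s[3] = 15.

15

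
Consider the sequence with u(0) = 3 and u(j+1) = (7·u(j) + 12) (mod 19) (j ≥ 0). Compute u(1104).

3

Listing terms: u(0) = 3; u(1) = 14; u(2) = 15; u(3) = 3.
Since u(3) = u(0) = 3, the sequence is periodic with period 3.
(1104 - 0) mod 3 = 0, so u(1104) = u(0) = 3.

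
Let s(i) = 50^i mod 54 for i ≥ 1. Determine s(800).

Computing terms: s(1) = 50, s(2) = 16, s(3) = 44, s(4) = 40, s(5) = 2, s(6) = 46, s(7) = 32, s(8) = 34, s(9) = 26, s(10) = 4, s(11) = 38, s(12) = 10, s(13) = 14, s(14) = 52, s(15) = 8, s(16) = 22, s(17) = 20, s(18) = 28, s(19) = 50.
The sequence repeats with period 18.
So s(800) = s(1 + ((800-1) mod 18)) = s(8) = 34.

34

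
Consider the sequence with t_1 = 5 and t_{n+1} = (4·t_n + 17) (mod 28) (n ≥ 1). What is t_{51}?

Listing terms: t_1 = 5, t_2 = 9, t_3 = 25, t_4 = 5.
Since t_4 = t_1 = 5, the sequence is periodic with period 3.
(51 - 1) mod 3 = 2, so t_{51} = t_3 = 25.

25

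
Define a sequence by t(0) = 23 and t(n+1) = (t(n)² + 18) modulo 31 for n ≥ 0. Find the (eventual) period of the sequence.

We have t(0) = 23, t(1) = 20, t(2) = 15, t(3) = 26, t(4) = 12, t(5) = 7, t(6) = 5, t(7) = 12.
Since t(7) = t(4) = 12, the sequence is eventually periodic: after a pre-period of length 4 it cycles with period 3.

3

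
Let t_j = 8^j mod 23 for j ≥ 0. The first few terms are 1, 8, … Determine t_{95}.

t_0 = 1,  t_1 = 8,  t_2 = 18,  t_3 = 6,  t_4 = 2,  t_5 = 16,  t_6 = 13,  t_7 = 12,  t_8 = 4,  t_9 = 9,  t_{10} = 3,  t_{11} = 1.
Since t_{11} = t_0 = 1, the sequence is periodic with period 11.
So t_{95} = t_{0 + ((95-0) mod 11)} = t_7 = 12.

12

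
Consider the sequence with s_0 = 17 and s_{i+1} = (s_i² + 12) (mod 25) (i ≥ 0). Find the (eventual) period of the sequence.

8

s_0 = 17; s_1 = 1; s_2 = 13; s_3 = 6; s_4 = 23; s_5 = 16; s_6 = 18; s_7 = 11; s_8 = 8; s_9 = 1.
Since s_9 = s_1 = 1, the sequence is eventually periodic: after a pre-period of length 1 it cycles with period 8.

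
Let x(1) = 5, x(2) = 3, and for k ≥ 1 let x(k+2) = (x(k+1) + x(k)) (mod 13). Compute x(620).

x(1) = 5,  x(2) = 3,  x(3) = 8,  x(4) = 11,  x(5) = 6,  x(6) = 4,  x(7) = 10,  x(8) = 1,  x(9) = 11,  x(10) = 12,  x(11) = 10,  x(12) = 9,  x(13) = 6,  x(14) = 2,  x(15) = 8,  x(16) = 10,  x(17) = 5,  x(18) = 2,  x(19) = 7,  x(20) = 9,  x(21) = 3,  x(22) = 12,  x(23) = 2,  x(24) = 1,  x(25) = 3,  x(26) = 4,  x(27) = 7,  x(28) = 11,  x(29) = 5,  x(30) = 3.
Since (x(29), x(30)) = (x(1), x(2)) = (5, 3) (two consecutive terms determine the rest), the sequence is periodic with period 28.
So x(620) = x(1 + ((620-1) mod 28)) = x(4) = 11.

11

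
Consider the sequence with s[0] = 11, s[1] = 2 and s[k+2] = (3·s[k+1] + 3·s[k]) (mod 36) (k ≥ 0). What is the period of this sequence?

Computing terms: s[0] = 11, s[1] = 2, s[2] = 3, s[3] = 15, s[4] = 18, s[5] = 27, s[6] = 27, s[7] = 18, s[8] = 27.
Since (s[7], s[8]) = (s[4], s[5]) = (18, 27) (two consecutive terms determine the rest), the sequence is eventually periodic: after a pre-period of length 4 it cycles with period 3.

3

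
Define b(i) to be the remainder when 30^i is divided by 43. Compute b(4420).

Listing terms: b(1) = 30,  b(2) = 40,  b(3) = 39,  b(4) = 9,  b(5) = 12,  b(6) = 16,  b(7) = 7,  b(8) = 38,  b(9) = 22,  b(10) = 15,  b(11) = 20,  b(12) = 41,  b(13) = 26,  b(14) = 6,  b(15) = 8,  b(16) = 25,  b(17) = 19,  b(18) = 11,  b(19) = 29,  b(20) = 10,  b(21) = 42,  b(22) = 13,  b(23) = 3,  b(24) = 4,  b(25) = 34,  b(26) = 31,  b(27) = 27,  b(28) = 36,  b(29) = 5,  b(30) = 21,  b(31) = 28,  b(32) = 23,  b(33) = 2,  b(34) = 17,  b(35) = 37,  b(36) = 35,  b(37) = 18,  b(38) = 24,  b(39) = 32,  b(40) = 14,  b(41) = 33,  b(42) = 1,  b(43) = 30.
The sequence repeats with period 42.
So b(4420) = b(1 + ((4420-1) mod 42)) = b(10) = 15.

15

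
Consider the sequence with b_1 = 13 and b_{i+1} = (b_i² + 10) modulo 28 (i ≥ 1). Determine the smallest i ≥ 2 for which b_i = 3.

5

Computing terms: b_1 = 13; b_2 = 11; b_3 = 19; b_4 = 7; b_5 = 3; b_6 = 19.
Since b_6 = b_3 = 19, the sequence is eventually periodic: after a pre-period of length 2 it cycles with period 3.
The value 3 first appears (with i ≥ 2) at b_5.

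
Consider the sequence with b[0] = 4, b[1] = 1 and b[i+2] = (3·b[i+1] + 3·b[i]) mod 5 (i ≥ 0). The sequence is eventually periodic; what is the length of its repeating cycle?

b[0] = 4,  b[1] = 1,  b[2] = 0,  b[3] = 3,  b[4] = 4,  b[5] = 1.
The sequence repeats with period 4.

4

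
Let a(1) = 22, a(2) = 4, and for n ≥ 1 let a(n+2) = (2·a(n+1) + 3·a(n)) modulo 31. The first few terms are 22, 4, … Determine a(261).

17

Computing terms: a(1) = 22,  a(2) = 4,  a(3) = 12,  a(4) = 5,  a(5) = 15,  a(6) = 14,  a(7) = 11,  a(8) = 2,  a(9) = 6,  a(10) = 18,  a(11) = 23,  a(12) = 7,  a(13) = 21,  a(14) = 1,  a(15) = 3,  a(16) = 9,  a(17) = 27,  a(18) = 19,  a(19) = 26,  a(20) = 16,  a(21) = 17,  a(22) = 20,  a(23) = 29,  a(24) = 25,  a(25) = 13,  a(26) = 8,  a(27) = 24,  a(28) = 10,  a(29) = 30,  a(30) = 28,  a(31) = 22,  a(32) = 4.
Since (a(31), a(32)) = (a(1), a(2)) = (22, 4) (two consecutive terms determine the rest), the sequence is periodic with period 30.
(261 - 1) mod 30 = 20, so a(261) = a(21) = 17.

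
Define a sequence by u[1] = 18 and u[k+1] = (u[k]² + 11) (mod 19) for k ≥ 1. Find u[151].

u[1] = 18; u[2] = 12; u[3] = 3; u[4] = 1; u[5] = 12.
Since u[5] = u[2] = 12, the sequence is eventually periodic: after a pre-period of length 1 it cycles with period 3.
For k ≥ 2, u[k] depends only on (k - 2) mod 3. (151 - 2) mod 3 = 2, so u[151] = u[4] = 1.

1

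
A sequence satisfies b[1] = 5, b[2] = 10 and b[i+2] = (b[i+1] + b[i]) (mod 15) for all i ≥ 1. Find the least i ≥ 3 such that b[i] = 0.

3

Computing terms: b[1] = 5,  b[2] = 10,  b[3] = 0,  b[4] = 10,  b[5] = 10,  b[6] = 5,  b[7] = 0,  b[8] = 5,  b[9] = 5,  b[10] = 10.
The sequence repeats with period 8.
The value 0 first appears (with i ≥ 3) at b[3].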